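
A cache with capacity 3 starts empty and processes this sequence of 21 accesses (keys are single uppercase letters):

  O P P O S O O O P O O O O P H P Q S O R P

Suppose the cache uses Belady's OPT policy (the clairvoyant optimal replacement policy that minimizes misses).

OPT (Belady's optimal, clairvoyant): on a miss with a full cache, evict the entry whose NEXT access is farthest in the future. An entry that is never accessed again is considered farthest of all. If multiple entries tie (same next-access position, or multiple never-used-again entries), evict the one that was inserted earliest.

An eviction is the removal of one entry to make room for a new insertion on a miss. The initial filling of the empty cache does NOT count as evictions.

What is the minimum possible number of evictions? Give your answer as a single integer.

Answer: 4

Derivation:
OPT (Belady) simulation (capacity=3):
  1. access O: MISS. Cache: [O]
  2. access P: MISS. Cache: [O P]
  3. access P: HIT. Next use of P: step 9. Cache: [O P]
  4. access O: HIT. Next use of O: step 6. Cache: [O P]
  5. access S: MISS. Cache: [O P S]
  6. access O: HIT. Next use of O: step 7. Cache: [O P S]
  7. access O: HIT. Next use of O: step 8. Cache: [O P S]
  8. access O: HIT. Next use of O: step 10. Cache: [O P S]
  9. access P: HIT. Next use of P: step 14. Cache: [O P S]
  10. access O: HIT. Next use of O: step 11. Cache: [O P S]
  11. access O: HIT. Next use of O: step 12. Cache: [O P S]
  12. access O: HIT. Next use of O: step 13. Cache: [O P S]
  13. access O: HIT. Next use of O: step 19. Cache: [O P S]
  14. access P: HIT. Next use of P: step 16. Cache: [O P S]
  15. access H: MISS, evict O (next use: step 19). Cache: [P S H]
  16. access P: HIT. Next use of P: step 21. Cache: [P S H]
  17. access Q: MISS, evict H (next use: never). Cache: [P S Q]
  18. access S: HIT. Next use of S: never. Cache: [P S Q]
  19. access O: MISS, evict S (next use: never). Cache: [P Q O]
  20. access R: MISS, evict Q (next use: never). Cache: [P O R]
  21. access P: HIT. Next use of P: never. Cache: [P O R]
Total: 14 hits, 7 misses, 4 evictions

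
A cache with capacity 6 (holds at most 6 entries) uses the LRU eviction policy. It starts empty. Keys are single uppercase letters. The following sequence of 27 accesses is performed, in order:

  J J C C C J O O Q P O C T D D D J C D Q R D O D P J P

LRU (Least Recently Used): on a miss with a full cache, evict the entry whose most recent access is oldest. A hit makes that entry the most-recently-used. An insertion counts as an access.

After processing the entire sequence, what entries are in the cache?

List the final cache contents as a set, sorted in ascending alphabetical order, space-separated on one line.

LRU simulation (capacity=6):
  1. access J: MISS. Cache (LRU->MRU): [J]
  2. access J: HIT. Cache (LRU->MRU): [J]
  3. access C: MISS. Cache (LRU->MRU): [J C]
  4. access C: HIT. Cache (LRU->MRU): [J C]
  5. access C: HIT. Cache (LRU->MRU): [J C]
  6. access J: HIT. Cache (LRU->MRU): [C J]
  7. access O: MISS. Cache (LRU->MRU): [C J O]
  8. access O: HIT. Cache (LRU->MRU): [C J O]
  9. access Q: MISS. Cache (LRU->MRU): [C J O Q]
  10. access P: MISS. Cache (LRU->MRU): [C J O Q P]
  11. access O: HIT. Cache (LRU->MRU): [C J Q P O]
  12. access C: HIT. Cache (LRU->MRU): [J Q P O C]
  13. access T: MISS. Cache (LRU->MRU): [J Q P O C T]
  14. access D: MISS, evict J. Cache (LRU->MRU): [Q P O C T D]
  15. access D: HIT. Cache (LRU->MRU): [Q P O C T D]
  16. access D: HIT. Cache (LRU->MRU): [Q P O C T D]
  17. access J: MISS, evict Q. Cache (LRU->MRU): [P O C T D J]
  18. access C: HIT. Cache (LRU->MRU): [P O T D J C]
  19. access D: HIT. Cache (LRU->MRU): [P O T J C D]
  20. access Q: MISS, evict P. Cache (LRU->MRU): [O T J C D Q]
  21. access R: MISS, evict O. Cache (LRU->MRU): [T J C D Q R]
  22. access D: HIT. Cache (LRU->MRU): [T J C Q R D]
  23. access O: MISS, evict T. Cache (LRU->MRU): [J C Q R D O]
  24. access D: HIT. Cache (LRU->MRU): [J C Q R O D]
  25. access P: MISS, evict J. Cache (LRU->MRU): [C Q R O D P]
  26. access J: MISS, evict C. Cache (LRU->MRU): [Q R O D P J]
  27. access P: HIT. Cache (LRU->MRU): [Q R O D J P]
Total: 14 hits, 13 misses, 7 evictions

Answer: D J O P Q R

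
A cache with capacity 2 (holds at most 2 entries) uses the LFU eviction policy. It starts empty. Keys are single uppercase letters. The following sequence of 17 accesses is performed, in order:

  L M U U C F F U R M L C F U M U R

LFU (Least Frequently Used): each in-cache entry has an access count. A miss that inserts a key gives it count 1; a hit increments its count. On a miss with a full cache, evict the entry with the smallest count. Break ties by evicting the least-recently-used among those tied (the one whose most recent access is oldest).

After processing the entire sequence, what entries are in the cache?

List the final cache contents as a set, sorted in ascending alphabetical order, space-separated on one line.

LFU simulation (capacity=2):
  1. access L: MISS. Cache: [L(c=1)]
  2. access M: MISS. Cache: [L(c=1) M(c=1)]
  3. access U: MISS, evict L(c=1). Cache: [M(c=1) U(c=1)]
  4. access U: HIT, count now 2. Cache: [M(c=1) U(c=2)]
  5. access C: MISS, evict M(c=1). Cache: [C(c=1) U(c=2)]
  6. access F: MISS, evict C(c=1). Cache: [F(c=1) U(c=2)]
  7. access F: HIT, count now 2. Cache: [U(c=2) F(c=2)]
  8. access U: HIT, count now 3. Cache: [F(c=2) U(c=3)]
  9. access R: MISS, evict F(c=2). Cache: [R(c=1) U(c=3)]
  10. access M: MISS, evict R(c=1). Cache: [M(c=1) U(c=3)]
  11. access L: MISS, evict M(c=1). Cache: [L(c=1) U(c=3)]
  12. access C: MISS, evict L(c=1). Cache: [C(c=1) U(c=3)]
  13. access F: MISS, evict C(c=1). Cache: [F(c=1) U(c=3)]
  14. access U: HIT, count now 4. Cache: [F(c=1) U(c=4)]
  15. access M: MISS, evict F(c=1). Cache: [M(c=1) U(c=4)]
  16. access U: HIT, count now 5. Cache: [M(c=1) U(c=5)]
  17. access R: MISS, evict M(c=1). Cache: [R(c=1) U(c=5)]
Total: 5 hits, 12 misses, 10 evictions

Answer: R U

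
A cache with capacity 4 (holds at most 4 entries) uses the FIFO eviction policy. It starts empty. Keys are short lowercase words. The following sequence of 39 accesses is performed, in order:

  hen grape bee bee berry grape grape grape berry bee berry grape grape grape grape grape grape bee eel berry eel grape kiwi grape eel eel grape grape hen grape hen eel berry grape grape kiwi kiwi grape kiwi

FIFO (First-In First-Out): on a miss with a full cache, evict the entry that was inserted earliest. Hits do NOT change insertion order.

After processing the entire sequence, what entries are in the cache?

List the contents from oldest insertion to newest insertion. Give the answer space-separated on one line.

Answer: kiwi grape hen berry

Derivation:
FIFO simulation (capacity=4):
  1. access hen: MISS. Cache (old->new): [hen]
  2. access grape: MISS. Cache (old->new): [hen grape]
  3. access bee: MISS. Cache (old->new): [hen grape bee]
  4. access bee: HIT. Cache (old->new): [hen grape bee]
  5. access berry: MISS. Cache (old->new): [hen grape bee berry]
  6. access grape: HIT. Cache (old->new): [hen grape bee berry]
  7. access grape: HIT. Cache (old->new): [hen grape bee berry]
  8. access grape: HIT. Cache (old->new): [hen grape bee berry]
  9. access berry: HIT. Cache (old->new): [hen grape bee berry]
  10. access bee: HIT. Cache (old->new): [hen grape bee berry]
  11. access berry: HIT. Cache (old->new): [hen grape bee berry]
  12. access grape: HIT. Cache (old->new): [hen grape bee berry]
  13. access grape: HIT. Cache (old->new): [hen grape bee berry]
  14. access grape: HIT. Cache (old->new): [hen grape bee berry]
  15. access grape: HIT. Cache (old->new): [hen grape bee berry]
  16. access grape: HIT. Cache (old->new): [hen grape bee berry]
  17. access grape: HIT. Cache (old->new): [hen grape bee berry]
  18. access bee: HIT. Cache (old->new): [hen grape bee berry]
  19. access eel: MISS, evict hen. Cache (old->new): [grape bee berry eel]
  20. access berry: HIT. Cache (old->new): [grape bee berry eel]
  21. access eel: HIT. Cache (old->new): [grape bee berry eel]
  22. access grape: HIT. Cache (old->new): [grape bee berry eel]
  23. access kiwi: MISS, evict grape. Cache (old->new): [bee berry eel kiwi]
  24. access grape: MISS, evict bee. Cache (old->new): [berry eel kiwi grape]
  25. access eel: HIT. Cache (old->new): [berry eel kiwi grape]
  26. access eel: HIT. Cache (old->new): [berry eel kiwi grape]
  27. access grape: HIT. Cache (old->new): [berry eel kiwi grape]
  28. access grape: HIT. Cache (old->new): [berry eel kiwi grape]
  29. access hen: MISS, evict berry. Cache (old->new): [eel kiwi grape hen]
  30. access grape: HIT. Cache (old->new): [eel kiwi grape hen]
  31. access hen: HIT. Cache (old->new): [eel kiwi grape hen]
  32. access eel: HIT. Cache (old->new): [eel kiwi grape hen]
  33. access berry: MISS, evict eel. Cache (old->new): [kiwi grape hen berry]
  34. access grape: HIT. Cache (old->new): [kiwi grape hen berry]
  35. access grape: HIT. Cache (old->new): [kiwi grape hen berry]
  36. access kiwi: HIT. Cache (old->new): [kiwi grape hen berry]
  37. access kiwi: HIT. Cache (old->new): [kiwi grape hen berry]
  38. access grape: HIT. Cache (old->new): [kiwi grape hen berry]
  39. access kiwi: HIT. Cache (old->new): [kiwi grape hen berry]
Total: 30 hits, 9 misses, 5 evictions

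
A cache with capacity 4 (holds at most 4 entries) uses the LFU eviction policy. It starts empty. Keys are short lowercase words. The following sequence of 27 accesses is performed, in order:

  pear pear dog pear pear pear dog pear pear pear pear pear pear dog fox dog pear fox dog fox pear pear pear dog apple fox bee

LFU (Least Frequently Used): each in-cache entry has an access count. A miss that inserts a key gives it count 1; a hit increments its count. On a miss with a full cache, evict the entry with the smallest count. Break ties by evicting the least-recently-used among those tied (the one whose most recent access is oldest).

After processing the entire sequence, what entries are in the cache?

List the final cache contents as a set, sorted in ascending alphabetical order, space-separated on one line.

LFU simulation (capacity=4):
  1. access pear: MISS. Cache: [pear(c=1)]
  2. access pear: HIT, count now 2. Cache: [pear(c=2)]
  3. access dog: MISS. Cache: [dog(c=1) pear(c=2)]
  4. access pear: HIT, count now 3. Cache: [dog(c=1) pear(c=3)]
  5. access pear: HIT, count now 4. Cache: [dog(c=1) pear(c=4)]
  6. access pear: HIT, count now 5. Cache: [dog(c=1) pear(c=5)]
  7. access dog: HIT, count now 2. Cache: [dog(c=2) pear(c=5)]
  8. access pear: HIT, count now 6. Cache: [dog(c=2) pear(c=6)]
  9. access pear: HIT, count now 7. Cache: [dog(c=2) pear(c=7)]
  10. access pear: HIT, count now 8. Cache: [dog(c=2) pear(c=8)]
  11. access pear: HIT, count now 9. Cache: [dog(c=2) pear(c=9)]
  12. access pear: HIT, count now 10. Cache: [dog(c=2) pear(c=10)]
  13. access pear: HIT, count now 11. Cache: [dog(c=2) pear(c=11)]
  14. access dog: HIT, count now 3. Cache: [dog(c=3) pear(c=11)]
  15. access fox: MISS. Cache: [fox(c=1) dog(c=3) pear(c=11)]
  16. access dog: HIT, count now 4. Cache: [fox(c=1) dog(c=4) pear(c=11)]
  17. access pear: HIT, count now 12. Cache: [fox(c=1) dog(c=4) pear(c=12)]
  18. access fox: HIT, count now 2. Cache: [fox(c=2) dog(c=4) pear(c=12)]
  19. access dog: HIT, count now 5. Cache: [fox(c=2) dog(c=5) pear(c=12)]
  20. access fox: HIT, count now 3. Cache: [fox(c=3) dog(c=5) pear(c=12)]
  21. access pear: HIT, count now 13. Cache: [fox(c=3) dog(c=5) pear(c=13)]
  22. access pear: HIT, count now 14. Cache: [fox(c=3) dog(c=5) pear(c=14)]
  23. access pear: HIT, count now 15. Cache: [fox(c=3) dog(c=5) pear(c=15)]
  24. access dog: HIT, count now 6. Cache: [fox(c=3) dog(c=6) pear(c=15)]
  25. access apple: MISS. Cache: [apple(c=1) fox(c=3) dog(c=6) pear(c=15)]
  26. access fox: HIT, count now 4. Cache: [apple(c=1) fox(c=4) dog(c=6) pear(c=15)]
  27. access bee: MISS, evict apple(c=1). Cache: [bee(c=1) fox(c=4) dog(c=6) pear(c=15)]
Total: 22 hits, 5 misses, 1 evictions

Answer: bee dog fox pear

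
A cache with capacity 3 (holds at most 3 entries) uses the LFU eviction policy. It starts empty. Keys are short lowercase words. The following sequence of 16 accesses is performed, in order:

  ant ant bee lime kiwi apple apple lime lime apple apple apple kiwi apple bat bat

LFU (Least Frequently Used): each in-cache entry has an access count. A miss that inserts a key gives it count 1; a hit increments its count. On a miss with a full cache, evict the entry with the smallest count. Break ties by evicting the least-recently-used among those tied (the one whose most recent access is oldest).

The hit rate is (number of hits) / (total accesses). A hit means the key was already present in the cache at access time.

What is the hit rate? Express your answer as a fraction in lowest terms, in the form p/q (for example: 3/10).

Answer: 1/2

Derivation:
LFU simulation (capacity=3):
  1. access ant: MISS. Cache: [ant(c=1)]
  2. access ant: HIT, count now 2. Cache: [ant(c=2)]
  3. access bee: MISS. Cache: [bee(c=1) ant(c=2)]
  4. access lime: MISS. Cache: [bee(c=1) lime(c=1) ant(c=2)]
  5. access kiwi: MISS, evict bee(c=1). Cache: [lime(c=1) kiwi(c=1) ant(c=2)]
  6. access apple: MISS, evict lime(c=1). Cache: [kiwi(c=1) apple(c=1) ant(c=2)]
  7. access apple: HIT, count now 2. Cache: [kiwi(c=1) ant(c=2) apple(c=2)]
  8. access lime: MISS, evict kiwi(c=1). Cache: [lime(c=1) ant(c=2) apple(c=2)]
  9. access lime: HIT, count now 2. Cache: [ant(c=2) apple(c=2) lime(c=2)]
  10. access apple: HIT, count now 3. Cache: [ant(c=2) lime(c=2) apple(c=3)]
  11. access apple: HIT, count now 4. Cache: [ant(c=2) lime(c=2) apple(c=4)]
  12. access apple: HIT, count now 5. Cache: [ant(c=2) lime(c=2) apple(c=5)]
  13. access kiwi: MISS, evict ant(c=2). Cache: [kiwi(c=1) lime(c=2) apple(c=5)]
  14. access apple: HIT, count now 6. Cache: [kiwi(c=1) lime(c=2) apple(c=6)]
  15. access bat: MISS, evict kiwi(c=1). Cache: [bat(c=1) lime(c=2) apple(c=6)]
  16. access bat: HIT, count now 2. Cache: [lime(c=2) bat(c=2) apple(c=6)]
Total: 8 hits, 8 misses, 5 evictions

Hit rate = 8/16 = 1/2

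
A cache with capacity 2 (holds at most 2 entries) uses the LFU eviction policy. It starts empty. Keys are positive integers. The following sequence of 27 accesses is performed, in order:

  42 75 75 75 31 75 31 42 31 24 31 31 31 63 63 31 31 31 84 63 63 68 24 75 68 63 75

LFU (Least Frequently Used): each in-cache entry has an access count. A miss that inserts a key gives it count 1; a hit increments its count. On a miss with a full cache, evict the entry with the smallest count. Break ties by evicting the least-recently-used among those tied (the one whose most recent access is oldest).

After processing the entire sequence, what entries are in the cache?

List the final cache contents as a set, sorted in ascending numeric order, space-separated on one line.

LFU simulation (capacity=2):
  1. access 42: MISS. Cache: [42(c=1)]
  2. access 75: MISS. Cache: [42(c=1) 75(c=1)]
  3. access 75: HIT, count now 2. Cache: [42(c=1) 75(c=2)]
  4. access 75: HIT, count now 3. Cache: [42(c=1) 75(c=3)]
  5. access 31: MISS, evict 42(c=1). Cache: [31(c=1) 75(c=3)]
  6. access 75: HIT, count now 4. Cache: [31(c=1) 75(c=4)]
  7. access 31: HIT, count now 2. Cache: [31(c=2) 75(c=4)]
  8. access 42: MISS, evict 31(c=2). Cache: [42(c=1) 75(c=4)]
  9. access 31: MISS, evict 42(c=1). Cache: [31(c=1) 75(c=4)]
  10. access 24: MISS, evict 31(c=1). Cache: [24(c=1) 75(c=4)]
  11. access 31: MISS, evict 24(c=1). Cache: [31(c=1) 75(c=4)]
  12. access 31: HIT, count now 2. Cache: [31(c=2) 75(c=4)]
  13. access 31: HIT, count now 3. Cache: [31(c=3) 75(c=4)]
  14. access 63: MISS, evict 31(c=3). Cache: [63(c=1) 75(c=4)]
  15. access 63: HIT, count now 2. Cache: [63(c=2) 75(c=4)]
  16. access 31: MISS, evict 63(c=2). Cache: [31(c=1) 75(c=4)]
  17. access 31: HIT, count now 2. Cache: [31(c=2) 75(c=4)]
  18. access 31: HIT, count now 3. Cache: [31(c=3) 75(c=4)]
  19. access 84: MISS, evict 31(c=3). Cache: [84(c=1) 75(c=4)]
  20. access 63: MISS, evict 84(c=1). Cache: [63(c=1) 75(c=4)]
  21. access 63: HIT, count now 2. Cache: [63(c=2) 75(c=4)]
  22. access 68: MISS, evict 63(c=2). Cache: [68(c=1) 75(c=4)]
  23. access 24: MISS, evict 68(c=1). Cache: [24(c=1) 75(c=4)]
  24. access 75: HIT, count now 5. Cache: [24(c=1) 75(c=5)]
  25. access 68: MISS, evict 24(c=1). Cache: [68(c=1) 75(c=5)]
  26. access 63: MISS, evict 68(c=1). Cache: [63(c=1) 75(c=5)]
  27. access 75: HIT, count now 6. Cache: [63(c=1) 75(c=6)]
Total: 12 hits, 15 misses, 13 evictions

Answer: 63 75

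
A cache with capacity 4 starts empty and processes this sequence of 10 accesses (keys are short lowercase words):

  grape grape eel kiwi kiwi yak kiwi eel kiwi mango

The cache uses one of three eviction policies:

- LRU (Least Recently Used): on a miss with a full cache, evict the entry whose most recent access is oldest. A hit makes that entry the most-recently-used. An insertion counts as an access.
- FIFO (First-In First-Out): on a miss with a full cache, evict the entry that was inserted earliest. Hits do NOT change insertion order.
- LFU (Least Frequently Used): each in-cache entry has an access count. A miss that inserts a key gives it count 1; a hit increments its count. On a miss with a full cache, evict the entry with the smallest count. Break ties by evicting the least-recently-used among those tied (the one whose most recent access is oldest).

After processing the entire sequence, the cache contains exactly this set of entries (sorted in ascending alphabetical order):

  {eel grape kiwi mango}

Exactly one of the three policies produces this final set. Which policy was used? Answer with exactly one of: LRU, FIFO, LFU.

Simulating under each policy and comparing final sets:
  LRU: final set = {eel kiwi mango yak} -> differs
  FIFO: final set = {eel kiwi mango yak} -> differs
  LFU: final set = {eel grape kiwi mango} -> MATCHES target
Only LFU produces the target set.

Answer: LFU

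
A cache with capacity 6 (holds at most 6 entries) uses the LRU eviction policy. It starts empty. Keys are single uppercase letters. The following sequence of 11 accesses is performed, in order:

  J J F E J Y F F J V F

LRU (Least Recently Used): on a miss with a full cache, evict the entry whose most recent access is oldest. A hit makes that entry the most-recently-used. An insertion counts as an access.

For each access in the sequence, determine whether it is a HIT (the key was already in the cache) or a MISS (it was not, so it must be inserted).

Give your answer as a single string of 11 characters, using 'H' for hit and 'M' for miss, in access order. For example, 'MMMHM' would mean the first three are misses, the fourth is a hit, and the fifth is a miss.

Answer: MHMMHMHHHMH

Derivation:
LRU simulation (capacity=6):
  1. access J: MISS. Cache (LRU->MRU): [J]
  2. access J: HIT. Cache (LRU->MRU): [J]
  3. access F: MISS. Cache (LRU->MRU): [J F]
  4. access E: MISS. Cache (LRU->MRU): [J F E]
  5. access J: HIT. Cache (LRU->MRU): [F E J]
  6. access Y: MISS. Cache (LRU->MRU): [F E J Y]
  7. access F: HIT. Cache (LRU->MRU): [E J Y F]
  8. access F: HIT. Cache (LRU->MRU): [E J Y F]
  9. access J: HIT. Cache (LRU->MRU): [E Y F J]
  10. access V: MISS. Cache (LRU->MRU): [E Y F J V]
  11. access F: HIT. Cache (LRU->MRU): [E Y J V F]
Total: 6 hits, 5 misses, 0 evictions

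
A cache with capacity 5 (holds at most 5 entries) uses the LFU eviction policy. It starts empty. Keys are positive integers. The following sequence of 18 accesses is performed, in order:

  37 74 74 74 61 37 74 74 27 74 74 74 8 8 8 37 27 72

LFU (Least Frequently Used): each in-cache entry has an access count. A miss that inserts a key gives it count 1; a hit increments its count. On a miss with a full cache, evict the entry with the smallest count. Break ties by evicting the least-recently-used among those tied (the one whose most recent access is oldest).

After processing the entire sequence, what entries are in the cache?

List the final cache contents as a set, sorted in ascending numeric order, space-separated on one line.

LFU simulation (capacity=5):
  1. access 37: MISS. Cache: [37(c=1)]
  2. access 74: MISS. Cache: [37(c=1) 74(c=1)]
  3. access 74: HIT, count now 2. Cache: [37(c=1) 74(c=2)]
  4. access 74: HIT, count now 3. Cache: [37(c=1) 74(c=3)]
  5. access 61: MISS. Cache: [37(c=1) 61(c=1) 74(c=3)]
  6. access 37: HIT, count now 2. Cache: [61(c=1) 37(c=2) 74(c=3)]
  7. access 74: HIT, count now 4. Cache: [61(c=1) 37(c=2) 74(c=4)]
  8. access 74: HIT, count now 5. Cache: [61(c=1) 37(c=2) 74(c=5)]
  9. access 27: MISS. Cache: [61(c=1) 27(c=1) 37(c=2) 74(c=5)]
  10. access 74: HIT, count now 6. Cache: [61(c=1) 27(c=1) 37(c=2) 74(c=6)]
  11. access 74: HIT, count now 7. Cache: [61(c=1) 27(c=1) 37(c=2) 74(c=7)]
  12. access 74: HIT, count now 8. Cache: [61(c=1) 27(c=1) 37(c=2) 74(c=8)]
  13. access 8: MISS. Cache: [61(c=1) 27(c=1) 8(c=1) 37(c=2) 74(c=8)]
  14. access 8: HIT, count now 2. Cache: [61(c=1) 27(c=1) 37(c=2) 8(c=2) 74(c=8)]
  15. access 8: HIT, count now 3. Cache: [61(c=1) 27(c=1) 37(c=2) 8(c=3) 74(c=8)]
  16. access 37: HIT, count now 3. Cache: [61(c=1) 27(c=1) 8(c=3) 37(c=3) 74(c=8)]
  17. access 27: HIT, count now 2. Cache: [61(c=1) 27(c=2) 8(c=3) 37(c=3) 74(c=8)]
  18. access 72: MISS, evict 61(c=1). Cache: [72(c=1) 27(c=2) 8(c=3) 37(c=3) 74(c=8)]
Total: 12 hits, 6 misses, 1 evictions

Answer: 8 27 37 72 74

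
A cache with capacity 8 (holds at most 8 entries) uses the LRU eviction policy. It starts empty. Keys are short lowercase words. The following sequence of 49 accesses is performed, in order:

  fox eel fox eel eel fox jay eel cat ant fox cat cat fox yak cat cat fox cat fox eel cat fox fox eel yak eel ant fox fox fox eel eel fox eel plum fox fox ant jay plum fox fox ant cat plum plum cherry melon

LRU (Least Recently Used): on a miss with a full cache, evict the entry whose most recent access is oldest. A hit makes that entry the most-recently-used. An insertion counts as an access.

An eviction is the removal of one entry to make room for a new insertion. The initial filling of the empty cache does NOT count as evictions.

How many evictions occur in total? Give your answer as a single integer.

Answer: 1

Derivation:
LRU simulation (capacity=8):
  1. access fox: MISS. Cache (LRU->MRU): [fox]
  2. access eel: MISS. Cache (LRU->MRU): [fox eel]
  3. access fox: HIT. Cache (LRU->MRU): [eel fox]
  4. access eel: HIT. Cache (LRU->MRU): [fox eel]
  5. access eel: HIT. Cache (LRU->MRU): [fox eel]
  6. access fox: HIT. Cache (LRU->MRU): [eel fox]
  7. access jay: MISS. Cache (LRU->MRU): [eel fox jay]
  8. access eel: HIT. Cache (LRU->MRU): [fox jay eel]
  9. access cat: MISS. Cache (LRU->MRU): [fox jay eel cat]
  10. access ant: MISS. Cache (LRU->MRU): [fox jay eel cat ant]
  11. access fox: HIT. Cache (LRU->MRU): [jay eel cat ant fox]
  12. access cat: HIT. Cache (LRU->MRU): [jay eel ant fox cat]
  13. access cat: HIT. Cache (LRU->MRU): [jay eel ant fox cat]
  14. access fox: HIT. Cache (LRU->MRU): [jay eel ant cat fox]
  15. access yak: MISS. Cache (LRU->MRU): [jay eel ant cat fox yak]
  16. access cat: HIT. Cache (LRU->MRU): [jay eel ant fox yak cat]
  17. access cat: HIT. Cache (LRU->MRU): [jay eel ant fox yak cat]
  18. access fox: HIT. Cache (LRU->MRU): [jay eel ant yak cat fox]
  19. access cat: HIT. Cache (LRU->MRU): [jay eel ant yak fox cat]
  20. access fox: HIT. Cache (LRU->MRU): [jay eel ant yak cat fox]
  21. access eel: HIT. Cache (LRU->MRU): [jay ant yak cat fox eel]
  22. access cat: HIT. Cache (LRU->MRU): [jay ant yak fox eel cat]
  23. access fox: HIT. Cache (LRU->MRU): [jay ant yak eel cat fox]
  24. access fox: HIT. Cache (LRU->MRU): [jay ant yak eel cat fox]
  25. access eel: HIT. Cache (LRU->MRU): [jay ant yak cat fox eel]
  26. access yak: HIT. Cache (LRU->MRU): [jay ant cat fox eel yak]
  27. access eel: HIT. Cache (LRU->MRU): [jay ant cat fox yak eel]
  28. access ant: HIT. Cache (LRU->MRU): [jay cat fox yak eel ant]
  29. access fox: HIT. Cache (LRU->MRU): [jay cat yak eel ant fox]
  30. access fox: HIT. Cache (LRU->MRU): [jay cat yak eel ant fox]
  31. access fox: HIT. Cache (LRU->MRU): [jay cat yak eel ant fox]
  32. access eel: HIT. Cache (LRU->MRU): [jay cat yak ant fox eel]
  33. access eel: HIT. Cache (LRU->MRU): [jay cat yak ant fox eel]
  34. access fox: HIT. Cache (LRU->MRU): [jay cat yak ant eel fox]
  35. access eel: HIT. Cache (LRU->MRU): [jay cat yak ant fox eel]
  36. access plum: MISS. Cache (LRU->MRU): [jay cat yak ant fox eel plum]
  37. access fox: HIT. Cache (LRU->MRU): [jay cat yak ant eel plum fox]
  38. access fox: HIT. Cache (LRU->MRU): [jay cat yak ant eel plum fox]
  39. access ant: HIT. Cache (LRU->MRU): [jay cat yak eel plum fox ant]
  40. access jay: HIT. Cache (LRU->MRU): [cat yak eel plum fox ant jay]
  41. access plum: HIT. Cache (LRU->MRU): [cat yak eel fox ant jay plum]
  42. access fox: HIT. Cache (LRU->MRU): [cat yak eel ant jay plum fox]
  43. access fox: HIT. Cache (LRU->MRU): [cat yak eel ant jay plum fox]
  44. access ant: HIT. Cache (LRU->MRU): [cat yak eel jay plum fox ant]
  45. access cat: HIT. Cache (LRU->MRU): [yak eel jay plum fox ant cat]
  46. access plum: HIT. Cache (LRU->MRU): [yak eel jay fox ant cat plum]
  47. access plum: HIT. Cache (LRU->MRU): [yak eel jay fox ant cat plum]
  48. access cherry: MISS. Cache (LRU->MRU): [yak eel jay fox ant cat plum cherry]
  49. access melon: MISS, evict yak. Cache (LRU->MRU): [eel jay fox ant cat plum cherry melon]
Total: 40 hits, 9 misses, 1 evictions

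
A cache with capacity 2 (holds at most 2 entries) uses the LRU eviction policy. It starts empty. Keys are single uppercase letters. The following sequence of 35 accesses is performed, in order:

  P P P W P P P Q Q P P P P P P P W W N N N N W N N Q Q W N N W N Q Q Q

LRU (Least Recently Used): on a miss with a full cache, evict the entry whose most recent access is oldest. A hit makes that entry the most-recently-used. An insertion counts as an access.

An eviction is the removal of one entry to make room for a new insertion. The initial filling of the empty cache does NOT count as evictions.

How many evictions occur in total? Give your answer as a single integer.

LRU simulation (capacity=2):
  1. access P: MISS. Cache (LRU->MRU): [P]
  2. access P: HIT. Cache (LRU->MRU): [P]
  3. access P: HIT. Cache (LRU->MRU): [P]
  4. access W: MISS. Cache (LRU->MRU): [P W]
  5. access P: HIT. Cache (LRU->MRU): [W P]
  6. access P: HIT. Cache (LRU->MRU): [W P]
  7. access P: HIT. Cache (LRU->MRU): [W P]
  8. access Q: MISS, evict W. Cache (LRU->MRU): [P Q]
  9. access Q: HIT. Cache (LRU->MRU): [P Q]
  10. access P: HIT. Cache (LRU->MRU): [Q P]
  11. access P: HIT. Cache (LRU->MRU): [Q P]
  12. access P: HIT. Cache (LRU->MRU): [Q P]
  13. access P: HIT. Cache (LRU->MRU): [Q P]
  14. access P: HIT. Cache (LRU->MRU): [Q P]
  15. access P: HIT. Cache (LRU->MRU): [Q P]
  16. access P: HIT. Cache (LRU->MRU): [Q P]
  17. access W: MISS, evict Q. Cache (LRU->MRU): [P W]
  18. access W: HIT. Cache (LRU->MRU): [P W]
  19. access N: MISS, evict P. Cache (LRU->MRU): [W N]
  20. access N: HIT. Cache (LRU->MRU): [W N]
  21. access N: HIT. Cache (LRU->MRU): [W N]
  22. access N: HIT. Cache (LRU->MRU): [W N]
  23. access W: HIT. Cache (LRU->MRU): [N W]
  24. access N: HIT. Cache (LRU->MRU): [W N]
  25. access N: HIT. Cache (LRU->MRU): [W N]
  26. access Q: MISS, evict W. Cache (LRU->MRU): [N Q]
  27. access Q: HIT. Cache (LRU->MRU): [N Q]
  28. access W: MISS, evict N. Cache (LRU->MRU): [Q W]
  29. access N: MISS, evict Q. Cache (LRU->MRU): [W N]
  30. access N: HIT. Cache (LRU->MRU): [W N]
  31. access W: HIT. Cache (LRU->MRU): [N W]
  32. access N: HIT. Cache (LRU->MRU): [W N]
  33. access Q: MISS, evict W. Cache (LRU->MRU): [N Q]
  34. access Q: HIT. Cache (LRU->MRU): [N Q]
  35. access Q: HIT. Cache (LRU->MRU): [N Q]
Total: 26 hits, 9 misses, 7 evictions

Answer: 7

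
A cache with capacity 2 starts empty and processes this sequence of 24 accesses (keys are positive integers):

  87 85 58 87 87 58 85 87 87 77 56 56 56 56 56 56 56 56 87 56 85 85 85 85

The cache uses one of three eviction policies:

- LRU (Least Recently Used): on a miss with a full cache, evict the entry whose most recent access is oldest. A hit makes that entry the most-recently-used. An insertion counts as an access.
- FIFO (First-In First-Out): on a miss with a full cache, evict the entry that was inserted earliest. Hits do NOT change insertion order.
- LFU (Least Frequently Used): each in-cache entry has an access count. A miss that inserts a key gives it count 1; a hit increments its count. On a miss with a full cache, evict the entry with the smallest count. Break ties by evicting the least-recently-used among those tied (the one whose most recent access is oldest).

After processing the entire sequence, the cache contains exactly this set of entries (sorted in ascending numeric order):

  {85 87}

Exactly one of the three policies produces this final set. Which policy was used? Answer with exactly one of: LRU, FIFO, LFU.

Answer: FIFO

Derivation:
Simulating under each policy and comparing final sets:
  LRU: final set = {56 85} -> differs
  FIFO: final set = {85 87} -> MATCHES target
  LFU: final set = {56 85} -> differs
Only FIFO produces the target set.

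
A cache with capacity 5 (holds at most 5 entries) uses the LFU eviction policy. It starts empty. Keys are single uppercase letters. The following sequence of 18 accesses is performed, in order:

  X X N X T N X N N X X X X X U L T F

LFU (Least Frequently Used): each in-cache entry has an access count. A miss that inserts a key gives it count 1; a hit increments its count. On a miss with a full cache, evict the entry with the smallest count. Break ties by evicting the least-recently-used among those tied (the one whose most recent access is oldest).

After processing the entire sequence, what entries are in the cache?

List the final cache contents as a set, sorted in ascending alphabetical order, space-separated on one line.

LFU simulation (capacity=5):
  1. access X: MISS. Cache: [X(c=1)]
  2. access X: HIT, count now 2. Cache: [X(c=2)]
  3. access N: MISS. Cache: [N(c=1) X(c=2)]
  4. access X: HIT, count now 3. Cache: [N(c=1) X(c=3)]
  5. access T: MISS. Cache: [N(c=1) T(c=1) X(c=3)]
  6. access N: HIT, count now 2. Cache: [T(c=1) N(c=2) X(c=3)]
  7. access X: HIT, count now 4. Cache: [T(c=1) N(c=2) X(c=4)]
  8. access N: HIT, count now 3. Cache: [T(c=1) N(c=3) X(c=4)]
  9. access N: HIT, count now 4. Cache: [T(c=1) X(c=4) N(c=4)]
  10. access X: HIT, count now 5. Cache: [T(c=1) N(c=4) X(c=5)]
  11. access X: HIT, count now 6. Cache: [T(c=1) N(c=4) X(c=6)]
  12. access X: HIT, count now 7. Cache: [T(c=1) N(c=4) X(c=7)]
  13. access X: HIT, count now 8. Cache: [T(c=1) N(c=4) X(c=8)]
  14. access X: HIT, count now 9. Cache: [T(c=1) N(c=4) X(c=9)]
  15. access U: MISS. Cache: [T(c=1) U(c=1) N(c=4) X(c=9)]
  16. access L: MISS. Cache: [T(c=1) U(c=1) L(c=1) N(c=4) X(c=9)]
  17. access T: HIT, count now 2. Cache: [U(c=1) L(c=1) T(c=2) N(c=4) X(c=9)]
  18. access F: MISS, evict U(c=1). Cache: [L(c=1) F(c=1) T(c=2) N(c=4) X(c=9)]
Total: 12 hits, 6 misses, 1 evictions

Answer: F L N T X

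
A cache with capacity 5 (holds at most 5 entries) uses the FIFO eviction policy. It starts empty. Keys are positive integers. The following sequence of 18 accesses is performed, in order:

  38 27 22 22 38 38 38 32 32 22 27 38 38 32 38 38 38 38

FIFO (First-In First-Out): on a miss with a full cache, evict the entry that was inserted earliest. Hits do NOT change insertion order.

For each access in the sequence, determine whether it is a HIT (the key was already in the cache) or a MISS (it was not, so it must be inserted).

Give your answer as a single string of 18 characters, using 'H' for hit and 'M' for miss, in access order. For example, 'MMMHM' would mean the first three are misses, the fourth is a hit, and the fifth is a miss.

FIFO simulation (capacity=5):
  1. access 38: MISS. Cache (old->new): [38]
  2. access 27: MISS. Cache (old->new): [38 27]
  3. access 22: MISS. Cache (old->new): [38 27 22]
  4. access 22: HIT. Cache (old->new): [38 27 22]
  5. access 38: HIT. Cache (old->new): [38 27 22]
  6. access 38: HIT. Cache (old->new): [38 27 22]
  7. access 38: HIT. Cache (old->new): [38 27 22]
  8. access 32: MISS. Cache (old->new): [38 27 22 32]
  9. access 32: HIT. Cache (old->new): [38 27 22 32]
  10. access 22: HIT. Cache (old->new): [38 27 22 32]
  11. access 27: HIT. Cache (old->new): [38 27 22 32]
  12. access 38: HIT. Cache (old->new): [38 27 22 32]
  13. access 38: HIT. Cache (old->new): [38 27 22 32]
  14. access 32: HIT. Cache (old->new): [38 27 22 32]
  15. access 38: HIT. Cache (old->new): [38 27 22 32]
  16. access 38: HIT. Cache (old->new): [38 27 22 32]
  17. access 38: HIT. Cache (old->new): [38 27 22 32]
  18. access 38: HIT. Cache (old->new): [38 27 22 32]
Total: 14 hits, 4 misses, 0 evictions

Answer: MMMHHHHMHHHHHHHHHH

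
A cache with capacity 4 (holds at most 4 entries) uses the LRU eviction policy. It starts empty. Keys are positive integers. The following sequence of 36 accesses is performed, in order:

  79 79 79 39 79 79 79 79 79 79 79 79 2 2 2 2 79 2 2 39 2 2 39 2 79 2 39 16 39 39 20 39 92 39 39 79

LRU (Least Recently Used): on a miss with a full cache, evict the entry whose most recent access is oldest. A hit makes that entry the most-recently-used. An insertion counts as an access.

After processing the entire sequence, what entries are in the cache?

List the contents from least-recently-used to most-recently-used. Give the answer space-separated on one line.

Answer: 20 92 39 79

Derivation:
LRU simulation (capacity=4):
  1. access 79: MISS. Cache (LRU->MRU): [79]
  2. access 79: HIT. Cache (LRU->MRU): [79]
  3. access 79: HIT. Cache (LRU->MRU): [79]
  4. access 39: MISS. Cache (LRU->MRU): [79 39]
  5. access 79: HIT. Cache (LRU->MRU): [39 79]
  6. access 79: HIT. Cache (LRU->MRU): [39 79]
  7. access 79: HIT. Cache (LRU->MRU): [39 79]
  8. access 79: HIT. Cache (LRU->MRU): [39 79]
  9. access 79: HIT. Cache (LRU->MRU): [39 79]
  10. access 79: HIT. Cache (LRU->MRU): [39 79]
  11. access 79: HIT. Cache (LRU->MRU): [39 79]
  12. access 79: HIT. Cache (LRU->MRU): [39 79]
  13. access 2: MISS. Cache (LRU->MRU): [39 79 2]
  14. access 2: HIT. Cache (LRU->MRU): [39 79 2]
  15. access 2: HIT. Cache (LRU->MRU): [39 79 2]
  16. access 2: HIT. Cache (LRU->MRU): [39 79 2]
  17. access 79: HIT. Cache (LRU->MRU): [39 2 79]
  18. access 2: HIT. Cache (LRU->MRU): [39 79 2]
  19. access 2: HIT. Cache (LRU->MRU): [39 79 2]
  20. access 39: HIT. Cache (LRU->MRU): [79 2 39]
  21. access 2: HIT. Cache (LRU->MRU): [79 39 2]
  22. access 2: HIT. Cache (LRU->MRU): [79 39 2]
  23. access 39: HIT. Cache (LRU->MRU): [79 2 39]
  24. access 2: HIT. Cache (LRU->MRU): [79 39 2]
  25. access 79: HIT. Cache (LRU->MRU): [39 2 79]
  26. access 2: HIT. Cache (LRU->MRU): [39 79 2]
  27. access 39: HIT. Cache (LRU->MRU): [79 2 39]
  28. access 16: MISS. Cache (LRU->MRU): [79 2 39 16]
  29. access 39: HIT. Cache (LRU->MRU): [79 2 16 39]
  30. access 39: HIT. Cache (LRU->MRU): [79 2 16 39]
  31. access 20: MISS, evict 79. Cache (LRU->MRU): [2 16 39 20]
  32. access 39: HIT. Cache (LRU->MRU): [2 16 20 39]
  33. access 92: MISS, evict 2. Cache (LRU->MRU): [16 20 39 92]
  34. access 39: HIT. Cache (LRU->MRU): [16 20 92 39]
  35. access 39: HIT. Cache (LRU->MRU): [16 20 92 39]
  36. access 79: MISS, evict 16. Cache (LRU->MRU): [20 92 39 79]
Total: 29 hits, 7 misses, 3 evictions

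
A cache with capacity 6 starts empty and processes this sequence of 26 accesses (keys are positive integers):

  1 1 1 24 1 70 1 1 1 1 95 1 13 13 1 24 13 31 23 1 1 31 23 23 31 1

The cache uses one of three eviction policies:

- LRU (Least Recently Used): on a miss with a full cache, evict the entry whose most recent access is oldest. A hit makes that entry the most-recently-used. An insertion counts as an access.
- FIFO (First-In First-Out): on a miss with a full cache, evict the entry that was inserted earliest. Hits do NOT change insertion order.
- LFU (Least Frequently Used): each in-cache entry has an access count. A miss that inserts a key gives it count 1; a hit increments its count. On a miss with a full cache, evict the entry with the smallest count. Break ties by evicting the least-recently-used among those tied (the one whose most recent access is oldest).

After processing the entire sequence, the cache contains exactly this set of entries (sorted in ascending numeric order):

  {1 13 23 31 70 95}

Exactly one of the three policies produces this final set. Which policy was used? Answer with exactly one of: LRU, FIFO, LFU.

Answer: FIFO

Derivation:
Simulating under each policy and comparing final sets:
  LRU: final set = {1 13 23 24 31 95} -> differs
  FIFO: final set = {1 13 23 31 70 95} -> MATCHES target
  LFU: final set = {1 13 23 24 31 95} -> differs
Only FIFO produces the target set.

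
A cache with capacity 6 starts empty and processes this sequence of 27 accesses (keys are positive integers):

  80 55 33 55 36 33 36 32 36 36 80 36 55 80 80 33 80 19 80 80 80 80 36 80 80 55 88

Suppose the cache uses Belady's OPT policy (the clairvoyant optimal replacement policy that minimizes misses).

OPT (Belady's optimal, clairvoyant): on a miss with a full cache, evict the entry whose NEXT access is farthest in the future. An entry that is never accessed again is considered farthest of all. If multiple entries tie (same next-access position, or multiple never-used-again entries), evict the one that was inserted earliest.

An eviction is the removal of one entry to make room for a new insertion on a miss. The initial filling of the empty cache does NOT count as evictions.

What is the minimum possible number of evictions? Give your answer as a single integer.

OPT (Belady) simulation (capacity=6):
  1. access 80: MISS. Cache: [80]
  2. access 55: MISS. Cache: [80 55]
  3. access 33: MISS. Cache: [80 55 33]
  4. access 55: HIT. Next use of 55: step 13. Cache: [80 55 33]
  5. access 36: MISS. Cache: [80 55 33 36]
  6. access 33: HIT. Next use of 33: step 16. Cache: [80 55 33 36]
  7. access 36: HIT. Next use of 36: step 9. Cache: [80 55 33 36]
  8. access 32: MISS. Cache: [80 55 33 36 32]
  9. access 36: HIT. Next use of 36: step 10. Cache: [80 55 33 36 32]
  10. access 36: HIT. Next use of 36: step 12. Cache: [80 55 33 36 32]
  11. access 80: HIT. Next use of 80: step 14. Cache: [80 55 33 36 32]
  12. access 36: HIT. Next use of 36: step 23. Cache: [80 55 33 36 32]
  13. access 55: HIT. Next use of 55: step 26. Cache: [80 55 33 36 32]
  14. access 80: HIT. Next use of 80: step 15. Cache: [80 55 33 36 32]
  15. access 80: HIT. Next use of 80: step 17. Cache: [80 55 33 36 32]
  16. access 33: HIT. Next use of 33: never. Cache: [80 55 33 36 32]
  17. access 80: HIT. Next use of 80: step 19. Cache: [80 55 33 36 32]
  18. access 19: MISS. Cache: [80 55 33 36 32 19]
  19. access 80: HIT. Next use of 80: step 20. Cache: [80 55 33 36 32 19]
  20. access 80: HIT. Next use of 80: step 21. Cache: [80 55 33 36 32 19]
  21. access 80: HIT. Next use of 80: step 22. Cache: [80 55 33 36 32 19]
  22. access 80: HIT. Next use of 80: step 24. Cache: [80 55 33 36 32 19]
  23. access 36: HIT. Next use of 36: never. Cache: [80 55 33 36 32 19]
  24. access 80: HIT. Next use of 80: step 25. Cache: [80 55 33 36 32 19]
  25. access 80: HIT. Next use of 80: never. Cache: [80 55 33 36 32 19]
  26. access 55: HIT. Next use of 55: never. Cache: [80 55 33 36 32 19]
  27. access 88: MISS, evict 80 (next use: never). Cache: [55 33 36 32 19 88]
Total: 20 hits, 7 misses, 1 evictions

Answer: 1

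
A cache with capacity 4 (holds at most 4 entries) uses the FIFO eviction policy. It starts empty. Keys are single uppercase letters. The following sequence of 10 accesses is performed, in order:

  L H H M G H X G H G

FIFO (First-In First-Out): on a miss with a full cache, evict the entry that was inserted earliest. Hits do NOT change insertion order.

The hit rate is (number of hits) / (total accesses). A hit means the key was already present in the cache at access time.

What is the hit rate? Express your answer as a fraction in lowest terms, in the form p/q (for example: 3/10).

Answer: 1/2

Derivation:
FIFO simulation (capacity=4):
  1. access L: MISS. Cache (old->new): [L]
  2. access H: MISS. Cache (old->new): [L H]
  3. access H: HIT. Cache (old->new): [L H]
  4. access M: MISS. Cache (old->new): [L H M]
  5. access G: MISS. Cache (old->new): [L H M G]
  6. access H: HIT. Cache (old->new): [L H M G]
  7. access X: MISS, evict L. Cache (old->new): [H M G X]
  8. access G: HIT. Cache (old->new): [H M G X]
  9. access H: HIT. Cache (old->new): [H M G X]
  10. access G: HIT. Cache (old->new): [H M G X]
Total: 5 hits, 5 misses, 1 evictions

Hit rate = 5/10 = 1/2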